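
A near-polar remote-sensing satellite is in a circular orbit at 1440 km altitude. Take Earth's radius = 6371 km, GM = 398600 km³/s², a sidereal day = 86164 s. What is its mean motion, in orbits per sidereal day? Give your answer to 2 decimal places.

12.54

Semi-major axis a = 6371 + 1440 = 7811 km. Period T = 2π√(a³/μ) = 2π√(7811³/398600) = 6870.2 s = 114.50 min.
Orbits per sidereal day = 86164 / 6870.2 = 12.542.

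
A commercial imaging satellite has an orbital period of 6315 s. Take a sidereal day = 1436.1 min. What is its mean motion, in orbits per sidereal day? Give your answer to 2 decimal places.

Orbits per sidereal day = 86166 / 6315.0 = 13.645.

13.64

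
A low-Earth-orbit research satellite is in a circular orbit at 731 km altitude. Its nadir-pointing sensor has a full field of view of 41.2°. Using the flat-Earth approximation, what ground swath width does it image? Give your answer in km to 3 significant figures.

550 km

Half-angle = 41.2°/2 = 20.6°.
Swath width ≈ 2h·tan(θ/2) = 2 × 731 × tan(20.6°) = 549.5 km.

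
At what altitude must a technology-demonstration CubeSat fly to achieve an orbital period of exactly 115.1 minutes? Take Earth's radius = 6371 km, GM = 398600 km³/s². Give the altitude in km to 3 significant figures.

T = 115.1 min = 6906.0 s.
From T = 2π√(a³/μ): a = (μ T²/4π²)^(1/3) = (398600 × 6906.0² / 4π²)^(1/3) = 7838 km.
Altitude h = a − R = 7838 − 6371 = 1467 km.

1470 km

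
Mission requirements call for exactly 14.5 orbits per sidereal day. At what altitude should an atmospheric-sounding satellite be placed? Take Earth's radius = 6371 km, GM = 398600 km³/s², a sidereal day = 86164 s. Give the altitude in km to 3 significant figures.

Required period T = 86164 / 14.5 = 5942.3 s.
From T = 2π√(a³/μ): a = (μ T²/4π²)^(1/3) = (398600 × 5942.3² / 4π²)^(1/3) = 7091 km.
Altitude h = a − R = 7091 − 6371 = 720 km.

720 km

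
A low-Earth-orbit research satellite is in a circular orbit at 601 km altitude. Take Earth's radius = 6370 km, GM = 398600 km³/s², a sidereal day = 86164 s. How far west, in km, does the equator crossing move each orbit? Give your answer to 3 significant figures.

2690 km

Semi-major axis a = 6370 + 601 = 6971 km. Period T = 2π√(a³/μ) = 2π√(6971³/398600) = 5792.3 s = 96.54 min.
During one orbit Earth rotates (5792.3 / 86164) × 360° = 24.20°.
At the equator that is 24.20° × (2π·6370/360) km/° = 24.20 × 111.2 = 2691 km.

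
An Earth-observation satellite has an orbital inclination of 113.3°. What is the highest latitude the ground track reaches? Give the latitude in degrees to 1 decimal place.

66.7°

Retrograde orbit: the ground track reaches ±(180° − i) = ±(180 − 113.3) = ±66.7°.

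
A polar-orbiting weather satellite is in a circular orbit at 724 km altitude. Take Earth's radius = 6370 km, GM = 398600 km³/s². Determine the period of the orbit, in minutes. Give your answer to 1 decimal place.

99.1 min

Semi-major axis a = 6370 + 724 = 7094 km. Period T = 2π√(a³/μ) = 2π√(7094³/398600) = 5946.3 s = 99.11 min.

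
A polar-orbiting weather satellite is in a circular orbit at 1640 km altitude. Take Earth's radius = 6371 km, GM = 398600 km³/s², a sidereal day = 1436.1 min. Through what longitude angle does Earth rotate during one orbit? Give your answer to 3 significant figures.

29.8°

Semi-major axis a = 6371 + 1640 = 8011 km. Period T = 2π√(a³/μ) = 2π√(8011³/398600) = 7135.8 s = 118.93 min.
During one orbit Earth rotates (7135.8 / 86166) × 360° = 29.81°.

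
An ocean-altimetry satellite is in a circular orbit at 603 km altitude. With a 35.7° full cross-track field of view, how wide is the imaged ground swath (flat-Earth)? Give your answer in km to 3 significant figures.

Half-angle = 35.7°/2 = 17.85°.
Swath width ≈ 2h·tan(θ/2) = 2 × 603 × tan(17.85°) = 388.4 km.

388 km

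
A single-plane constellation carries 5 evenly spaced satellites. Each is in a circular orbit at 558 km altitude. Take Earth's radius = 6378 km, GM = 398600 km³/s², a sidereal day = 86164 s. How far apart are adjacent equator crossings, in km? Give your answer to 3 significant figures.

535 km

Semi-major axis a = 6378 + 558 = 6936 km. Period T = 2π√(a³/μ) = 2π√(6936³/398600) = 5748.8 s = 95.81 min.
Single-satellite node shift = (5748.8/86164) × 360° = 24.02°.
With 5 satellites evenly phased, successive equator crossings are 24.02/5 = 4.804° apart.
That is 4.804 × 111.3 = 535 km at the equator.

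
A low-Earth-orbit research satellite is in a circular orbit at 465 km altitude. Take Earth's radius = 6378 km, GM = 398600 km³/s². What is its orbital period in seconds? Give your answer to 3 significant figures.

Semi-major axis a = 6378 + 465 = 6843 km. Period T = 2π√(a³/μ) = 2π√(6843³/398600) = 5633.5 s = 93.89 min.

5630 seconds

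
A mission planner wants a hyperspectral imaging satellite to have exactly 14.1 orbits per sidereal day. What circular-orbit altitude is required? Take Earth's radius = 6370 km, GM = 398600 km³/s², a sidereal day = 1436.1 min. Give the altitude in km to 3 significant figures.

854 km

Required period T = 86166 / 14.1 = 6111.1 s.
From T = 2π√(a³/μ): a = (μ T²/4π²)^(1/3) = (398600 × 6111.1² / 4π²)^(1/3) = 7224 km.
Altitude h = a − R = 7224 − 6370 = 854 km.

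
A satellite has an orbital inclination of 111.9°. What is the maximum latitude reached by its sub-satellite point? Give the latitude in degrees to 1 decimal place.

Retrograde orbit: the ground track reaches ±(180° − i) = ±(180 − 111.9) = ±68.1°.

68.1°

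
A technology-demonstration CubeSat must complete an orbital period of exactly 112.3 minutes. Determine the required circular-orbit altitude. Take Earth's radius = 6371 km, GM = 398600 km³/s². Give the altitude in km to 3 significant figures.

1340 km

T = 112.3 min = 6738.0 s.
From T = 2π√(a³/μ): a = (μ T²/4π²)^(1/3) = (398600 × 6738.0² / 4π²)^(1/3) = 7710 km.
Altitude h = a − R = 7710 − 6371 = 1339 km.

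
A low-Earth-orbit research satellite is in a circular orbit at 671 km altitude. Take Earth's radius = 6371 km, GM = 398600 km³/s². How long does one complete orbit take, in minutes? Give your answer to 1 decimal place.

Semi-major axis a = 6371 + 671 = 7042 km. Period T = 2π√(a³/μ) = 2π√(7042³/398600) = 5881.1 s = 98.02 min.

98.0 min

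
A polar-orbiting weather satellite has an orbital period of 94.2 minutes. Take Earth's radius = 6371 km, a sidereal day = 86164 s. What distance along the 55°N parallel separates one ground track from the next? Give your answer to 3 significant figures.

1510 km

T = 94.2 min = 5652.0 s.
Node shift per orbit = (5652.0/86164) × 360° = 23.61°.
Equatorial spacing = 23.61 × 111.2 km/° = 2626 km.
At 55° latitude, spacing = 2626 × cos(55°) = 1506 km.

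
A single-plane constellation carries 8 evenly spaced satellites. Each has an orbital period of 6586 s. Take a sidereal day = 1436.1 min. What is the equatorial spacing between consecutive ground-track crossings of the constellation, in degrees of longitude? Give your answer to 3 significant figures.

Single-satellite node shift = (6586.0/86166) × 360° = 27.52°.
With 8 satellites evenly phased, successive equator crossings are 27.52/8 = 3.440° apart.

3.44°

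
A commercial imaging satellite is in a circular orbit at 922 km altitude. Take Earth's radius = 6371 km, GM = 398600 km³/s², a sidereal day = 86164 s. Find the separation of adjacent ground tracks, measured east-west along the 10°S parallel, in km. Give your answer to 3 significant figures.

2840 km

Semi-major axis a = 6371 + 922 = 7293 km. Period T = 2π√(a³/μ) = 2π√(7293³/398600) = 6198.3 s = 103.30 min.
Node shift per orbit = (6198.3/86164) × 360° = 25.90°.
Equatorial spacing = 25.90 × 111.2 km/° = 2880 km.
At 10° latitude, spacing = 2880 × cos(10°) = 2836 km.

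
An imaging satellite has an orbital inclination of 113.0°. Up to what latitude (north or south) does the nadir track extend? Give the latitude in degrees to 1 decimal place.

67.0°

Retrograde orbit: the ground track reaches ±(180° − i) = ±(180 − 113.0) = ±67.0°.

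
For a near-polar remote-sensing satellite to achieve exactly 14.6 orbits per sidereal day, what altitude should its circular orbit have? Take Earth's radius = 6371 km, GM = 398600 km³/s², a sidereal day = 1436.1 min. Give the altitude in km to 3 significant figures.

688 km

Required period T = 86166 / 14.6 = 5901.8 s.
From T = 2π√(a³/μ): a = (μ T²/4π²)^(1/3) = (398600 × 5901.8² / 4π²)^(1/3) = 7059 km.
Altitude h = a − R = 7059 − 6371 = 688 km.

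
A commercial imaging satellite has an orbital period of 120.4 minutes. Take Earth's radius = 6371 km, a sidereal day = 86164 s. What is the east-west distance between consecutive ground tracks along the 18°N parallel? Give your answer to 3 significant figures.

T = 120.4 min = 7224.0 s.
Node shift per orbit = (7224.0/86164) × 360° = 30.18°.
Equatorial spacing = 30.18 × 111.2 km/° = 3356 km.
At 18° latitude, spacing = 3356 × cos(18°) = 3192 km.

3190 km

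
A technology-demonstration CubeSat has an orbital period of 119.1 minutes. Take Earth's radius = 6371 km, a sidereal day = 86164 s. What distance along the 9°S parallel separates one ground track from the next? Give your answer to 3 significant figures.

T = 119.1 min = 7146.0 s.
Node shift per orbit = (7146.0/86164) × 360° = 29.86°.
Equatorial spacing = 29.86 × 111.2 km/° = 3320 km.
At 9° latitude, spacing = 3320 × cos(9°) = 3279 km.

3280 km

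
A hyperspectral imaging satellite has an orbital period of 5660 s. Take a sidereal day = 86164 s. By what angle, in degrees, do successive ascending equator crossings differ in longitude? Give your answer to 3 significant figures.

During one orbit Earth rotates (5660.0 / 86164) × 360° = 23.65°.

23.6°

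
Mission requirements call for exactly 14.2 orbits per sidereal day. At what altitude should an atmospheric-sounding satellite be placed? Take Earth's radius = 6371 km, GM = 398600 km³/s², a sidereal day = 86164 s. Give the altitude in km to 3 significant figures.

819 km

Required period T = 86164 / 14.2 = 6067.9 s.
From T = 2π√(a³/μ): a = (μ T²/4π²)^(1/3) = (398600 × 6067.9² / 4π²)^(1/3) = 7190 km.
Altitude h = a − R = 7190 − 6371 = 819 km.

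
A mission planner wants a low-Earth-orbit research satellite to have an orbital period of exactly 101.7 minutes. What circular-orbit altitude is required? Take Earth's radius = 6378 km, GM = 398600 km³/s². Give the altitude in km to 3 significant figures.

839 km

T = 101.7 min = 6102.0 s.
From T = 2π√(a³/μ): a = (μ T²/4π²)^(1/3) = (398600 × 6102.0² / 4π²)^(1/3) = 7217 km.
Altitude h = a − R = 7217 − 6378 = 839 km.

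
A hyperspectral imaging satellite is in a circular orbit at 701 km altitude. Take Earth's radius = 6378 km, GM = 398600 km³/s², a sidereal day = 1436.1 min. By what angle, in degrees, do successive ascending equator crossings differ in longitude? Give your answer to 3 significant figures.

24.8°

Semi-major axis a = 6378 + 701 = 7079 km. Period T = 2π√(a³/μ) = 2π√(7079³/398600) = 5927.5 s = 98.79 min.
During one orbit Earth rotates (5927.5 / 86166) × 360° = 24.76°.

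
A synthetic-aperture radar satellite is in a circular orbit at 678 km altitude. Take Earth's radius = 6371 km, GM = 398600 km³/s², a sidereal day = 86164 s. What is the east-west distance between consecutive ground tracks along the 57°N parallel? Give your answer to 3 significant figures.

1490 km

Semi-major axis a = 6371 + 678 = 7049 km. Period T = 2π√(a³/μ) = 2π√(7049³/398600) = 5889.8 s = 98.16 min.
Node shift per orbit = (5889.8/86164) × 360° = 24.61°.
Equatorial spacing = 24.61 × 111.2 km/° = 2736 km.
At 57° latitude, spacing = 2736 × cos(57°) = 1490 km.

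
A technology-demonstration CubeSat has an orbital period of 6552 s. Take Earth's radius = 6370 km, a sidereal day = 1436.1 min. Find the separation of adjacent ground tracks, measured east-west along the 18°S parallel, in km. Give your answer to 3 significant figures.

2890 km

Node shift per orbit = (6552.0/86166) × 360° = 27.37°.
Equatorial spacing = 27.37 × 111.2 km/° = 3043 km.
At 18° latitude, spacing = 3043 × cos(18°) = 2894 km.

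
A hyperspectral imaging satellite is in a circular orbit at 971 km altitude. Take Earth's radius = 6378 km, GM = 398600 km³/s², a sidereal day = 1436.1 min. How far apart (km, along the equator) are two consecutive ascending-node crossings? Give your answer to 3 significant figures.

Semi-major axis a = 6378 + 971 = 7349 km. Period T = 2π√(a³/μ) = 2π√(7349³/398600) = 6269.8 s = 104.50 min.
During one orbit Earth rotates (6269.8 / 86166) × 360° = 26.20°.
At the equator that is 26.20° × (2π·6378/360) km/° = 26.20 × 111.3 = 2916 km.

2920 km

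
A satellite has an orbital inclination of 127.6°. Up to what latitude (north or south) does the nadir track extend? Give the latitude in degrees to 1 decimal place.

Retrograde orbit: the ground track reaches ±(180° − i) = ±(180 − 127.6) = ±52.4°.

52.4°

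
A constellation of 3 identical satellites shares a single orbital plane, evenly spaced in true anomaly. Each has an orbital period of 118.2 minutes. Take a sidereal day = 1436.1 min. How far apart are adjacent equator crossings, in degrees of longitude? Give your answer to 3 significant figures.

9.88°

T = 118.2 min = 7092.0 s.
Single-satellite node shift = (7092.0/86166) × 360° = 29.63°.
With 3 satellites evenly phased, successive equator crossings are 29.63/3 = 9.877° apart.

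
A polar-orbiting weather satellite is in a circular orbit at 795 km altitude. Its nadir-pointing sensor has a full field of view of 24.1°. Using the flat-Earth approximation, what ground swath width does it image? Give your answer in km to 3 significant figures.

Half-angle = 24.1°/2 = 12.05°.
Swath width ≈ 2h·tan(θ/2) = 2 × 795 × tan(12.05°) = 339.4 km.

339 km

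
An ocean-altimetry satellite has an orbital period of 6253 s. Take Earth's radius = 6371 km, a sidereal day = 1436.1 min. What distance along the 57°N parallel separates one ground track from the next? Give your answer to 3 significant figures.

1580 km

Node shift per orbit = (6253.0/86166) × 360° = 26.12°.
Equatorial spacing = 26.12 × 111.2 km/° = 2905 km.
At 57° latitude, spacing = 2905 × cos(57°) = 1582 km.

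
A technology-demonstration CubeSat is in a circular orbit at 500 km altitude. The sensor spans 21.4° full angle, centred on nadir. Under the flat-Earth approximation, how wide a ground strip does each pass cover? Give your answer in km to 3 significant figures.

Half-angle = 21.4°/2 = 10.7°.
Swath width ≈ 2h·tan(θ/2) = 2 × 500 × tan(10.7°) = 189.0 km.

189 km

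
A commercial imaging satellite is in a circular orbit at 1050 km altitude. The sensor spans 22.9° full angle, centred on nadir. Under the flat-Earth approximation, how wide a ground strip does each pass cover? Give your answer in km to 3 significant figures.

Half-angle = 22.9°/2 = 11.45°.
Swath width ≈ 2h·tan(θ/2) = 2 × 1050 × tan(11.45°) = 425.3 km.

425 km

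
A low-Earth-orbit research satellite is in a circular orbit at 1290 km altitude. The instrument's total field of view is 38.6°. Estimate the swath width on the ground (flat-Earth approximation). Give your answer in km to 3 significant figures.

Half-angle = 38.6°/2 = 19.3°.
Swath width ≈ 2h·tan(θ/2) = 2 × 1290 × tan(19.3°) = 903.5 km.

904 km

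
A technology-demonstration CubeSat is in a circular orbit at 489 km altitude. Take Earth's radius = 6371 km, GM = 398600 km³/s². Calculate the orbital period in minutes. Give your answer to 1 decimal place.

94.2 min

Semi-major axis a = 6371 + 489 = 6860 km. Period T = 2π√(a³/μ) = 2π√(6860³/398600) = 5654.5 s = 94.24 min.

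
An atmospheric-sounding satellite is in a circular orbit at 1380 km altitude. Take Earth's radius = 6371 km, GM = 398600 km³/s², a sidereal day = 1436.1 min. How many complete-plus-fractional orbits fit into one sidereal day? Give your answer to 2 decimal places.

12.69

Semi-major axis a = 6371 + 1380 = 7751 km. Period T = 2π√(a³/μ) = 2π√(7751³/398600) = 6791.2 s = 113.19 min.
Orbits per sidereal day = 86166 / 6791.2 = 12.688.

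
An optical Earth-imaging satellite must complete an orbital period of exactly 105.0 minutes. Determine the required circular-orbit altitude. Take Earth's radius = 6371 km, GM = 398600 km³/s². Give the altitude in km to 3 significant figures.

1000 km

T = 105.0 min = 6300.0 s.
From T = 2π√(a³/μ): a = (μ T²/4π²)^(1/3) = (398600 × 6300.0² / 4π²)^(1/3) = 7373 km.
Altitude h = a − R = 7373 − 6371 = 1002 km.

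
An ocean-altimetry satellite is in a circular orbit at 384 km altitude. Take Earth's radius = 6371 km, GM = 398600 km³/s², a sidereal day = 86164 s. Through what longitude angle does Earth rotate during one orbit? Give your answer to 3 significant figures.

Semi-major axis a = 6371 + 384 = 6755 km. Period T = 2π√(a³/μ) = 2π√(6755³/398600) = 5525.2 s = 92.09 min.
During one orbit Earth rotates (5525.2 / 86164) × 360° = 23.08°.

23.1°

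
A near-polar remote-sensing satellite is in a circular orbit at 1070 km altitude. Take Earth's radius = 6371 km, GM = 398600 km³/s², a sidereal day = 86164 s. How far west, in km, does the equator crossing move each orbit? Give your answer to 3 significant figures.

2970 km

Semi-major axis a = 6371 + 1070 = 7441 km. Period T = 2π√(a³/μ) = 2π√(7441³/398600) = 6387.9 s = 106.47 min.
During one orbit Earth rotates (6387.9 / 86164) × 360° = 26.69°.
At the equator that is 26.69° × (2π·6371/360) km/° = 26.69 × 111.2 = 2968 km.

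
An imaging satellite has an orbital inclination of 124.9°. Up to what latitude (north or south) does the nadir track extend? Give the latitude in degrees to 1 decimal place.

55.1°

Retrograde orbit: the ground track reaches ±(180° − i) = ±(180 − 124.9) = ±55.1°.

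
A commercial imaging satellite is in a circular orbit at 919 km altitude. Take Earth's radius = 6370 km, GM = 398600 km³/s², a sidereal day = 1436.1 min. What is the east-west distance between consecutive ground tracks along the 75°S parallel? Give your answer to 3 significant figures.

745 km

Semi-major axis a = 6370 + 919 = 7289 km. Period T = 2π√(a³/μ) = 2π√(7289³/398600) = 6193.2 s = 103.22 min.
Node shift per orbit = (6193.2/86166) × 360° = 25.87°.
Equatorial spacing = 25.87 × 111.2 km/° = 2877 km.
At 75° latitude, spacing = 2877 × cos(75°) = 745 km.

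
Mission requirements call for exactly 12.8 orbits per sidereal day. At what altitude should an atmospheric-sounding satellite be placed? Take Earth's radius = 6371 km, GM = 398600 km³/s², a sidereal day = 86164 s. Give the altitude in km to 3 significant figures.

Required period T = 86164 / 12.8 = 6731.6 s.
From T = 2π√(a³/μ): a = (μ T²/4π²)^(1/3) = (398600 × 6731.6² / 4π²)^(1/3) = 7706 km.
Altitude h = a − R = 7706 − 6371 = 1335 km.

1330 km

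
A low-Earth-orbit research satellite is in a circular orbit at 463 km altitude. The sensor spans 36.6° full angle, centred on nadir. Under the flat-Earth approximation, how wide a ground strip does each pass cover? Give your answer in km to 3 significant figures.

306 km

Half-angle = 36.6°/2 = 18.3°.
Swath width ≈ 2h·tan(θ/2) = 2 × 463 × tan(18.3°) = 306.2 km.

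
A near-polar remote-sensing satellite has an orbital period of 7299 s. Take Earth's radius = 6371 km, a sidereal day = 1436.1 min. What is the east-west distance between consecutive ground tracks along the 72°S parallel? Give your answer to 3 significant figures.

1050 km

Node shift per orbit = (7299.0/86166) × 360° = 30.50°.
Equatorial spacing = 30.50 × 111.2 km/° = 3391 km.
At 72° latitude, spacing = 3391 × cos(72°) = 1048 km.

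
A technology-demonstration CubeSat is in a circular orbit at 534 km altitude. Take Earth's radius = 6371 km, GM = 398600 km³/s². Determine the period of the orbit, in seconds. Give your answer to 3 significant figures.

5710 seconds

Semi-major axis a = 6371 + 534 = 6905 km. Period T = 2π√(a³/μ) = 2π√(6905³/398600) = 5710.3 s = 95.17 min.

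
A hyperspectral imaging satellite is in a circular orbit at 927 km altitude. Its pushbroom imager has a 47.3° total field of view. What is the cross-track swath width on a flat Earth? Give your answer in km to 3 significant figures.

Half-angle = 47.3°/2 = 23.65°.
Swath width ≈ 2h·tan(θ/2) = 2 × 927 × tan(23.65°) = 811.9 km.

812 km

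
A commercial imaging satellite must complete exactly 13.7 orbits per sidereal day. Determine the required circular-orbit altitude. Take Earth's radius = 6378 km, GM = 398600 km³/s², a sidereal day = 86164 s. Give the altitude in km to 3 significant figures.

Required period T = 86164 / 13.7 = 6289.3 s.
From T = 2π√(a³/μ): a = (μ T²/4π²)^(1/3) = (398600 × 6289.3² / 4π²)^(1/3) = 7364 km.
Altitude h = a − R = 7364 − 6378 = 986 km.

986 km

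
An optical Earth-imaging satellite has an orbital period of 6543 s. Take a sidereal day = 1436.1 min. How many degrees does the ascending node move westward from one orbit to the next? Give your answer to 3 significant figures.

27.3°

During one orbit Earth rotates (6543.0 / 86166) × 360° = 27.34°.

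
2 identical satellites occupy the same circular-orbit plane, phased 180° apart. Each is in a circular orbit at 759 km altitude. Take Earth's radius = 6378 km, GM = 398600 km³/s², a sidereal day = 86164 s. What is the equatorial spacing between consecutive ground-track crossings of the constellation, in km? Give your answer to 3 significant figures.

1400 km

Semi-major axis a = 6378 + 759 = 7137 km. Period T = 2π√(a³/μ) = 2π√(7137³/398600) = 6000.5 s = 100.01 min.
Single-satellite node shift = (6000.5/86164) × 360° = 25.07°.
With 2 satellites evenly phased, successive equator crossings are 25.07/2 = 12.535° apart.
That is 12.535 × 111.3 = 1395 km at the equator.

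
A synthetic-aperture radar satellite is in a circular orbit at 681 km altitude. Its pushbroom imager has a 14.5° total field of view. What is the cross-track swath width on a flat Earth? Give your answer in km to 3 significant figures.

Half-angle = 14.5°/2 = 7.25°.
Swath width ≈ 2h·tan(θ/2) = 2 × 681 × tan(7.25°) = 173.3 km.

173 km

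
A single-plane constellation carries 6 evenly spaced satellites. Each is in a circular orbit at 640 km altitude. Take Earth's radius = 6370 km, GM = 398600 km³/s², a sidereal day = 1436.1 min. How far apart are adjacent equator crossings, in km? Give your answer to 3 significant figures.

Semi-major axis a = 6370 + 640 = 7010 km. Period T = 2π√(a³/μ) = 2π√(7010³/398600) = 5841.0 s = 97.35 min.
Single-satellite node shift = (5841.0/86166) × 360° = 24.40°.
With 6 satellites evenly phased, successive equator crossings are 24.40/6 = 4.067° apart.
That is 4.067 × 111.2 = 452 km at the equator.

452 km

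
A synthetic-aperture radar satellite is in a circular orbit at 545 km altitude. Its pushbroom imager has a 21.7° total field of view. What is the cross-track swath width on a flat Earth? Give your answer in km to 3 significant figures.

Half-angle = 21.7°/2 = 10.85°.
Swath width ≈ 2h·tan(θ/2) = 2 × 545 × tan(10.85°) = 208.9 km.

209 km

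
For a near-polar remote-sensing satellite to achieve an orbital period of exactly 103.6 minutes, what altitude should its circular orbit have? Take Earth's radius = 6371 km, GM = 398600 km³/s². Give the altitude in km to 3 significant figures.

936 km

T = 103.6 min = 6216.0 s.
From T = 2π√(a³/μ): a = (μ T²/4π²)^(1/3) = (398600 × 6216.0² / 4π²)^(1/3) = 7307 km.
Altitude h = a − R = 7307 − 6371 = 936 km.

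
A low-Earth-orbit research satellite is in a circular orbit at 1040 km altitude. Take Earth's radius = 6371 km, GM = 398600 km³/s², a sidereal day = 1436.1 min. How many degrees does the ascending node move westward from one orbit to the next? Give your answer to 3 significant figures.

26.5°

Semi-major axis a = 6371 + 1040 = 7411 km. Period T = 2π√(a³/μ) = 2π√(7411³/398600) = 6349.3 s = 105.82 min.
During one orbit Earth rotates (6349.3 / 86166) × 360° = 26.53°.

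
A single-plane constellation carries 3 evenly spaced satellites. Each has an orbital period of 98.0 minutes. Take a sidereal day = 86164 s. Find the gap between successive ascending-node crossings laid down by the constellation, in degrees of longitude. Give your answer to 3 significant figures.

8.19°

T = 98.0 min = 5880.0 s.
Single-satellite node shift = (5880.0/86164) × 360° = 24.57°.
With 3 satellites evenly phased, successive equator crossings are 24.57/3 = 8.189° apart.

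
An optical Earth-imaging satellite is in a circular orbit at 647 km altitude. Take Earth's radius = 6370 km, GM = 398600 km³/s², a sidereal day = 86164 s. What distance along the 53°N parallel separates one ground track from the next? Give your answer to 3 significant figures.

1640 km

Semi-major axis a = 6370 + 647 = 7017 km. Period T = 2π√(a³/μ) = 2π√(7017³/398600) = 5849.8 s = 97.50 min.
Node shift per orbit = (5849.8/86164) × 360° = 24.44°.
Equatorial spacing = 24.44 × 111.2 km/° = 2717 km.
At 53° latitude, spacing = 2717 × cos(53°) = 1635 km.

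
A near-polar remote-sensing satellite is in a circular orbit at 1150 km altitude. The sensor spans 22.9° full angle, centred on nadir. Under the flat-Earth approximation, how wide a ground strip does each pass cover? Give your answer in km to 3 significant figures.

Half-angle = 22.9°/2 = 11.45°.
Swath width ≈ 2h·tan(θ/2) = 2 × 1150 × tan(11.45°) = 465.9 km.

466 km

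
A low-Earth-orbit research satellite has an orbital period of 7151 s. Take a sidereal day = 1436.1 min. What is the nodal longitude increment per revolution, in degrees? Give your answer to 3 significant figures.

29.9°

During one orbit Earth rotates (7151.0 / 86166) × 360° = 29.88°.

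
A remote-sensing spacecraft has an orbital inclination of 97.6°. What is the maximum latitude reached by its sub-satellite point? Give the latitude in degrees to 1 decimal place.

82.4°

Retrograde orbit: the ground track reaches ±(180° − i) = ±(180 − 97.6) = ±82.4°.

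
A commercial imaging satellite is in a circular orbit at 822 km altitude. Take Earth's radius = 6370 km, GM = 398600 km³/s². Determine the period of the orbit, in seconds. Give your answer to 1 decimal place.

Semi-major axis a = 6370 + 822 = 7192 km. Period T = 2π√(a³/μ) = 2π√(7192³/398600) = 6070.0 s = 101.17 min.

6070.0 seconds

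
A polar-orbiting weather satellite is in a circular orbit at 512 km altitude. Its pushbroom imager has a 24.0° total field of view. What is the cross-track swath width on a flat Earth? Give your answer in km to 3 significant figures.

Half-angle = 24.0°/2 = 12°.
Swath width ≈ 2h·tan(θ/2) = 2 × 512 × tan(12°) = 217.7 km.

218 km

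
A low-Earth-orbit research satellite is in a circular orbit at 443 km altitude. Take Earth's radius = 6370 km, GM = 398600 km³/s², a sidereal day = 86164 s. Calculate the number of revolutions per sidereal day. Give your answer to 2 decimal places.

15.40

Semi-major axis a = 6370 + 443 = 6813 km. Period T = 2π√(a³/μ) = 2π√(6813³/398600) = 5596.5 s = 93.28 min.
Orbits per sidereal day = 86164 / 5596.5 = 15.396.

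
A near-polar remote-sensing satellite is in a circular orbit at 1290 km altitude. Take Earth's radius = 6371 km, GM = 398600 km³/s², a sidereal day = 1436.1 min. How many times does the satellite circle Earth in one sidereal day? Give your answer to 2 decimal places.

12.91

Semi-major axis a = 6371 + 1290 = 7661 km. Period T = 2π√(a³/μ) = 2π√(7661³/398600) = 6673.3 s = 111.22 min.
Orbits per sidereal day = 86166 / 6673.3 = 12.912.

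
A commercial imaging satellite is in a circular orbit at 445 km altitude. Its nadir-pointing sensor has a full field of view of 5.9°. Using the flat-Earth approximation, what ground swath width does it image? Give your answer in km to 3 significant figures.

45.9 km

Half-angle = 5.9°/2 = 2.95°.
Swath width ≈ 2h·tan(θ/2) = 2 × 445 × tan(2.95°) = 45.9 km.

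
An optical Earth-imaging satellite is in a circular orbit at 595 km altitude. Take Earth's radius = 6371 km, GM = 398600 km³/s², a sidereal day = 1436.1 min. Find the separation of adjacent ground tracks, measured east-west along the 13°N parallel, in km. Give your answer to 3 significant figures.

Semi-major axis a = 6371 + 595 = 6966 km. Period T = 2π√(a³/μ) = 2π√(6966³/398600) = 5786.1 s = 96.44 min.
Node shift per orbit = (5786.1/86166) × 360° = 24.17°.
Equatorial spacing = 24.17 × 111.2 km/° = 2688 km.
At 13° latitude, spacing = 2688 × cos(13°) = 2619 km.

2620 km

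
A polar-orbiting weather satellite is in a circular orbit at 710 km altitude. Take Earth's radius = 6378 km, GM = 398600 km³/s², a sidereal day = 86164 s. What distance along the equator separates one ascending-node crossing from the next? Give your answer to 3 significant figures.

2760 km

Semi-major axis a = 6378 + 710 = 7088 km. Period T = 2π√(a³/μ) = 2π√(7088³/398600) = 5938.8 s = 98.98 min.
During one orbit Earth rotates (5938.8 / 86164) × 360° = 24.81°.
At the equator that is 24.81° × (2π·6378/360) km/° = 24.81 × 111.3 = 2762 km.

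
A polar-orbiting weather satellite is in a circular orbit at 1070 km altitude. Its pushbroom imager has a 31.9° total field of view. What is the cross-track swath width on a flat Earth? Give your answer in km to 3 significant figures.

Half-angle = 31.9°/2 = 15.95°.
Swath width ≈ 2h·tan(θ/2) = 2 × 1070 × tan(15.95°) = 611.6 km.

612 km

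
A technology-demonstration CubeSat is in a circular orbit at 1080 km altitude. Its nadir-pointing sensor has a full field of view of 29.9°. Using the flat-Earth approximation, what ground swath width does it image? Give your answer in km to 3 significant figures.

577 km

Half-angle = 29.9°/2 = 14.95°.
Swath width ≈ 2h·tan(θ/2) = 2 × 1080 × tan(14.95°) = 576.8 km.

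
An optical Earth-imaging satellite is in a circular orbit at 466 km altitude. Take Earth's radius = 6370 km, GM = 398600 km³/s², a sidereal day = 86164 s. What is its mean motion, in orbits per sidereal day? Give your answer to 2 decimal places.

15.32

Semi-major axis a = 6370 + 466 = 6836 km. Period T = 2π√(a³/μ) = 2π√(6836³/398600) = 5624.9 s = 93.75 min.
Orbits per sidereal day = 86164 / 5624.9 = 15.318.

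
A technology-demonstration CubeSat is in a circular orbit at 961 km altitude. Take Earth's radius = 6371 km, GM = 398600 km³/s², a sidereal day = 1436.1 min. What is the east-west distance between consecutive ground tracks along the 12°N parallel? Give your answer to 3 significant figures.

Semi-major axis a = 6371 + 961 = 7332 km. Period T = 2π√(a³/μ) = 2π√(7332³/398600) = 6248.1 s = 104.13 min.
Node shift per orbit = (6248.1/86166) × 360° = 26.10°.
Equatorial spacing = 26.10 × 111.2 km/° = 2903 km.
At 12° latitude, spacing = 2903 × cos(12°) = 2839 km.

2840 km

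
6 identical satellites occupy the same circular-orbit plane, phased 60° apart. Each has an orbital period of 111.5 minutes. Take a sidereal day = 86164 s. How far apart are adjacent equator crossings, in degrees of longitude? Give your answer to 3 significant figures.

4.66°

T = 111.5 min = 6690.0 s.
Single-satellite node shift = (6690.0/86164) × 360° = 27.95°.
With 6 satellites evenly phased, successive equator crossings are 27.95/6 = 4.659° apart.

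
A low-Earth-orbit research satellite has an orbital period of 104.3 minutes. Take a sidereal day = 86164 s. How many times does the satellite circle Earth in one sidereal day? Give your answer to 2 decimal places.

T = 104.3 min = 6258.0 s.
Orbits per sidereal day = 86164 / 6258.0 = 13.769.

13.77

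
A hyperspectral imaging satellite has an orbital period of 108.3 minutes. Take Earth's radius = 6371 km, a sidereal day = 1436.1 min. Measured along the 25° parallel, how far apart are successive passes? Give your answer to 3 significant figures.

2740 km

T = 108.3 min = 6498.0 s.
Node shift per orbit = (6498.0/86166) × 360° = 27.15°.
Equatorial spacing = 27.15 × 111.2 km/° = 3019 km.
At 25° latitude, spacing = 3019 × cos(25°) = 2736 km.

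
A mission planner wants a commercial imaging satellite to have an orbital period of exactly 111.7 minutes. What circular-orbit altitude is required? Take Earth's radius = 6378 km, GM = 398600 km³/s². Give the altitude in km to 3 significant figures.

1300 km

T = 111.7 min = 6702.0 s.
From T = 2π√(a³/μ): a = (μ T²/4π²)^(1/3) = (398600 × 6702.0² / 4π²)^(1/3) = 7683 km.
Altitude h = a − R = 7683 − 6378 = 1305 km.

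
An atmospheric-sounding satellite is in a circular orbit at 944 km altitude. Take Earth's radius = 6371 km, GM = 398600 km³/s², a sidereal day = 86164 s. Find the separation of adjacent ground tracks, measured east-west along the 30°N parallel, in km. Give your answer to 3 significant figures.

2510 km

Semi-major axis a = 6371 + 944 = 7315 km. Period T = 2π√(a³/μ) = 2π√(7315³/398600) = 6226.3 s = 103.77 min.
Node shift per orbit = (6226.3/86164) × 360° = 26.01°.
Equatorial spacing = 26.01 × 111.2 km/° = 2893 km.
At 30° latitude, spacing = 2893 × cos(30°) = 2505 km.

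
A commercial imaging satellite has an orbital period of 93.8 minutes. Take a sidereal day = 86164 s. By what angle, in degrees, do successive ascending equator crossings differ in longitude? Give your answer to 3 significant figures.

23.5°

T = 93.8 min = 5628.0 s.
During one orbit Earth rotates (5628.0 / 86164) × 360° = 23.51°.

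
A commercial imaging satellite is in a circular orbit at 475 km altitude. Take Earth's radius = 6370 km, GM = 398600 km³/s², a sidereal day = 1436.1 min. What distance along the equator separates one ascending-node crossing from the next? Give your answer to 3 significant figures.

2620 km

Semi-major axis a = 6370 + 475 = 6845 km. Period T = 2π√(a³/μ) = 2π√(6845³/398600) = 5636.0 s = 93.93 min.
During one orbit Earth rotates (5636.0 / 86166) × 360° = 23.55°.
At the equator that is 23.55° × (2π·6370/360) km/° = 23.55 × 111.2 = 2618 km.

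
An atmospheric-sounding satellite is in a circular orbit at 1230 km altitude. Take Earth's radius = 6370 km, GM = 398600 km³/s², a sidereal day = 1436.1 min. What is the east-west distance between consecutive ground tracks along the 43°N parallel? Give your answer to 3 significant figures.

2240 km

Semi-major axis a = 6370 + 1230 = 7600 km. Period T = 2π√(a³/μ) = 2π√(7600³/398600) = 6593.7 s = 109.90 min.
Node shift per orbit = (6593.7/86166) × 360° = 27.55°.
Equatorial spacing = 27.55 × 111.2 km/° = 3063 km.
At 43° latitude, spacing = 3063 × cos(43°) = 2240 km.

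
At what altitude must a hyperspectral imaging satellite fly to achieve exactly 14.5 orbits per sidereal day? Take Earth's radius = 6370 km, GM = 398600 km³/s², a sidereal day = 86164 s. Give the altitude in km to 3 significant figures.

Required period T = 86164 / 14.5 = 5942.3 s.
From T = 2π√(a³/μ): a = (μ T²/4π²)^(1/3) = (398600 × 5942.3² / 4π²)^(1/3) = 7091 km.
Altitude h = a − R = 7091 − 6370 = 721 km.

721 km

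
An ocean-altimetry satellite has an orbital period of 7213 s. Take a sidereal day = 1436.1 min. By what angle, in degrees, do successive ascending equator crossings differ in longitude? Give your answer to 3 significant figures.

During one orbit Earth rotates (7213.0 / 86166) × 360° = 30.14°.

30.1°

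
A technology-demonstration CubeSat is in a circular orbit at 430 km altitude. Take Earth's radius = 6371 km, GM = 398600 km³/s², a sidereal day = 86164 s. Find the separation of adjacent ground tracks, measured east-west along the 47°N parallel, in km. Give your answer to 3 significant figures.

1770 km

Semi-major axis a = 6371 + 430 = 6801 km. Period T = 2π√(a³/μ) = 2π√(6801³/398600) = 5581.8 s = 93.03 min.
Node shift per orbit = (5581.8/86164) × 360° = 23.32°.
Equatorial spacing = 23.32 × 111.2 km/° = 2593 km.
At 47° latitude, spacing = 2593 × cos(47°) = 1769 km.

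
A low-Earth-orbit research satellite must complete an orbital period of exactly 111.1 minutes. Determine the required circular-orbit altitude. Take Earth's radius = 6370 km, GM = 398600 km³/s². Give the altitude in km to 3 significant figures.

T = 111.1 min = 6666.0 s.
From T = 2π√(a³/μ): a = (μ T²/4π²)^(1/3) = (398600 × 6666.0² / 4π²)^(1/3) = 7655 km.
Altitude h = a − R = 7655 − 6370 = 1285 km.

1290 km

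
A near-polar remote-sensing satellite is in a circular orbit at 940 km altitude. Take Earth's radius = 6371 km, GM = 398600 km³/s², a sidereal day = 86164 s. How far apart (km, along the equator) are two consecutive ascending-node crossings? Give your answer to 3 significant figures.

Semi-major axis a = 6371 + 940 = 7311 km. Period T = 2π√(a³/μ) = 2π√(7311³/398600) = 6221.2 s = 103.69 min.
During one orbit Earth rotates (6221.2 / 86164) × 360° = 25.99°.
At the equator that is 25.99° × (2π·6371/360) km/° = 25.99 × 111.2 = 2890 km.

2890 km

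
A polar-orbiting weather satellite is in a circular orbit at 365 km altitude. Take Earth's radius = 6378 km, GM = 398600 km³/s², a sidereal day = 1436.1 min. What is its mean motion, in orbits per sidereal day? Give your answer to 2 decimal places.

15.64

Semi-major axis a = 6378 + 365 = 6743 km. Period T = 2π√(a³/μ) = 2π√(6743³/398600) = 5510.5 s = 91.84 min.
Orbits per sidereal day = 86166 / 5510.5 = 15.637.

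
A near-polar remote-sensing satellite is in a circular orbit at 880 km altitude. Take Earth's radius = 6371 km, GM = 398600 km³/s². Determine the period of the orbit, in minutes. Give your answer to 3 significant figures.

Semi-major axis a = 6371 + 880 = 7251 km. Period T = 2π√(a³/μ) = 2π√(7251³/398600) = 6144.8 s = 102.41 min.

102 min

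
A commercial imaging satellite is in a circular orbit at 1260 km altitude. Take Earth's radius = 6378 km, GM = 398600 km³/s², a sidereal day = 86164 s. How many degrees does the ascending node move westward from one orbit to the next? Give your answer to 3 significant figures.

Semi-major axis a = 6378 + 1260 = 7638 km. Period T = 2π√(a³/μ) = 2π√(7638³/398600) = 6643.3 s = 110.72 min.
During one orbit Earth rotates (6643.3 / 86164) × 360° = 27.76°.

27.8°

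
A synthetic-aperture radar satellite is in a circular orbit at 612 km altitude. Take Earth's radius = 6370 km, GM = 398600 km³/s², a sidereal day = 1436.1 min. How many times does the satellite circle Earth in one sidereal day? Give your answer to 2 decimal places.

Semi-major axis a = 6370 + 612 = 6982 km. Period T = 2π√(a³/μ) = 2π√(6982³/398600) = 5806.1 s = 96.77 min.
Orbits per sidereal day = 86166 / 5806.1 = 14.841.

14.84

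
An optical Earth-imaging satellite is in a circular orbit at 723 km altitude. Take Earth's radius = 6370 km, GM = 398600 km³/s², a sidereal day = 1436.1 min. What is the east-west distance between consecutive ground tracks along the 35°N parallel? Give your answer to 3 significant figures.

Semi-major axis a = 6370 + 723 = 7093 km. Period T = 2π√(a³/μ) = 2π√(7093³/398600) = 5945.1 s = 99.08 min.
Node shift per orbit = (5945.1/86166) × 360° = 24.84°.
Equatorial spacing = 24.84 × 111.2 km/° = 2761 km.
At 35° latitude, spacing = 2761 × cos(35°) = 2262 km.

2260 km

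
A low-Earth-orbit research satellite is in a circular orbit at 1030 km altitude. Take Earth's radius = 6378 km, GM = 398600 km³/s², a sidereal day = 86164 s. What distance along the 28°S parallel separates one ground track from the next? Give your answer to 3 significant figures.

2610 km

Semi-major axis a = 6378 + 1030 = 7408 km. Period T = 2π√(a³/μ) = 2π√(7408³/398600) = 6345.5 s = 105.76 min.
Node shift per orbit = (6345.5/86164) × 360° = 26.51°.
Equatorial spacing = 26.51 × 111.3 km/° = 2951 km.
At 28° latitude, spacing = 2951 × cos(28°) = 2606 km.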